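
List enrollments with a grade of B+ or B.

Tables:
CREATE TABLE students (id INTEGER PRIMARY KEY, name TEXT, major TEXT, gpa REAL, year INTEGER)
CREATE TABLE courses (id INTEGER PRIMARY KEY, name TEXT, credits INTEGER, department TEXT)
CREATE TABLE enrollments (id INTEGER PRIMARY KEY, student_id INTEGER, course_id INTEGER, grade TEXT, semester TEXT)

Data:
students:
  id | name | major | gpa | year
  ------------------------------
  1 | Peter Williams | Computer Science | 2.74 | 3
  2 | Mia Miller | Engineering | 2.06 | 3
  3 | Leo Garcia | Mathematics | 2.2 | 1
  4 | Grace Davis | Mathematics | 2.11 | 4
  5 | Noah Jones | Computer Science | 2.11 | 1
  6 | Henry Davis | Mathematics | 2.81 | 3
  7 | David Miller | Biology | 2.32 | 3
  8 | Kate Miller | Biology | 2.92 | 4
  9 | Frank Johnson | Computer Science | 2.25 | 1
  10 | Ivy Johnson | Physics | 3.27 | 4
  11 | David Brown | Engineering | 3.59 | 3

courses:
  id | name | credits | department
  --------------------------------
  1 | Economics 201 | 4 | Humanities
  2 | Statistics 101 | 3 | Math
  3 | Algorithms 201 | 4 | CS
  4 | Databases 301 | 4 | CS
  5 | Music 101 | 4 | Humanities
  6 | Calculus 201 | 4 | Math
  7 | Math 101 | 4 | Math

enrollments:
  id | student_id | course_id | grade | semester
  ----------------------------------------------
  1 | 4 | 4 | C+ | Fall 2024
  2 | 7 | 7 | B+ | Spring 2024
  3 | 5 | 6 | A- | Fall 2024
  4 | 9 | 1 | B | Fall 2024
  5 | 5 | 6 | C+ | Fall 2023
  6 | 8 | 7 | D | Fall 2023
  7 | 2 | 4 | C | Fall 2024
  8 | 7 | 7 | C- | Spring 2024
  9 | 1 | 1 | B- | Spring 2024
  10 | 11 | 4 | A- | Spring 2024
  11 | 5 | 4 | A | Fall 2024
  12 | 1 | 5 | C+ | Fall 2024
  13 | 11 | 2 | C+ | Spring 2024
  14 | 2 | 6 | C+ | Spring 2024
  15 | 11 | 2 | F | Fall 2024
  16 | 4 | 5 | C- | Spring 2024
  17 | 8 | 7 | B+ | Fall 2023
SELECT id, grade FROM enrollments WHERE grade IN ('B+', 'B')

Execution result:
id | grade
2 | B+
4 | B
17 | B+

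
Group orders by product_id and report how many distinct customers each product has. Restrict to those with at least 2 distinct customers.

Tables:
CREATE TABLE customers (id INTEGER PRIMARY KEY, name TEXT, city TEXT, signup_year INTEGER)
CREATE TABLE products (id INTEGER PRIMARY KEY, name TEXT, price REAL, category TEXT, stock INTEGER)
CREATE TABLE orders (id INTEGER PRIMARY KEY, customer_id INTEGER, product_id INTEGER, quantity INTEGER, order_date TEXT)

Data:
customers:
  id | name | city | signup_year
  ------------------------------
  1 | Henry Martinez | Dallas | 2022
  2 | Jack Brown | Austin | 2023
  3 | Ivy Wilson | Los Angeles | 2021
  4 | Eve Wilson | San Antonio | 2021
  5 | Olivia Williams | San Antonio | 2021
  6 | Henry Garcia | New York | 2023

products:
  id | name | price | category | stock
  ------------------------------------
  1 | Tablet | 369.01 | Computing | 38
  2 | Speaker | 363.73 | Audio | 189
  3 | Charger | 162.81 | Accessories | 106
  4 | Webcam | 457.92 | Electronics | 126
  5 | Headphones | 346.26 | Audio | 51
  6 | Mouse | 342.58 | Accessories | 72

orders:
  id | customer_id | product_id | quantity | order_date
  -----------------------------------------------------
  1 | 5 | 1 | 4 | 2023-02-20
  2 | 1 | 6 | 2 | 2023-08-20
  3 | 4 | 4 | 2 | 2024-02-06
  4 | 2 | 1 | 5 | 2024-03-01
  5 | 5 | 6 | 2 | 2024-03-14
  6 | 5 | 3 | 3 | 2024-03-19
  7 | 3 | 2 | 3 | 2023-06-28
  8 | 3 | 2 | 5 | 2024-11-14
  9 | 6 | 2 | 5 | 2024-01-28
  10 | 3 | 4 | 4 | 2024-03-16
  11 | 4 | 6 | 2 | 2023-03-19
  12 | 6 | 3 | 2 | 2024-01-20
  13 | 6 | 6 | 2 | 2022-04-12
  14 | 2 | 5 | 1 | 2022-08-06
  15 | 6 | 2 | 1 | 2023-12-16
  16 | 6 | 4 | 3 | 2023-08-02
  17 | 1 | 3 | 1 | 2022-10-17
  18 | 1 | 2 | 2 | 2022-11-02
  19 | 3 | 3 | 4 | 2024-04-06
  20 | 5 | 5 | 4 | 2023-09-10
SELECT product_id, COUNT(DISTINCT customer_id) AS distinct_customer_count FROM orders GROUP BY product_id HAVING COUNT(DISTINCT customer_id) >= 2

Execution result:
product_id | distinct_customer_count
1 | 2
2 | 3
3 | 4
4 | 3
5 | 2
6 | 4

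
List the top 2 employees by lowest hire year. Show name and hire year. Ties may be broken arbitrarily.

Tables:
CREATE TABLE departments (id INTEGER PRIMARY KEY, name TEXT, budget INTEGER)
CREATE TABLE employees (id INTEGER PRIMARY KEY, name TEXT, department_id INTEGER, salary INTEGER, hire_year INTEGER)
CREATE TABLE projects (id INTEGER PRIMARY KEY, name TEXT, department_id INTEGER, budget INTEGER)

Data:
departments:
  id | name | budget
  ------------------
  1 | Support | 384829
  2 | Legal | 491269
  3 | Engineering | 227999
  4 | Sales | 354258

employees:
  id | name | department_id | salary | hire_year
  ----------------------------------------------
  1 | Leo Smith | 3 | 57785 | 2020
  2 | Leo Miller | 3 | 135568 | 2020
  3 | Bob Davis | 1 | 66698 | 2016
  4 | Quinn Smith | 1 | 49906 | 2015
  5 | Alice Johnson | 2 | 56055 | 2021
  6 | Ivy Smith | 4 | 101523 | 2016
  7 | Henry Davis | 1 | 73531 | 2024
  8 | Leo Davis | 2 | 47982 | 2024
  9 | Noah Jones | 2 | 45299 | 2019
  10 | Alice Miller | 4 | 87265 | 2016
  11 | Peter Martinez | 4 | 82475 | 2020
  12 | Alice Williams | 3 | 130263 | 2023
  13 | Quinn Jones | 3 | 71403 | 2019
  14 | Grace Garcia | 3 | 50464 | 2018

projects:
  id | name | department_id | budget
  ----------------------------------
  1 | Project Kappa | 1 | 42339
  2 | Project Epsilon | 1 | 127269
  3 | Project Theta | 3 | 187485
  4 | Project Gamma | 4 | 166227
SELECT name, hire_year FROM employees ORDER BY hire_year ASC LIMIT 2

Execution result:
name | hire_year
Quinn Smith | 2015
Bob Davis | 2016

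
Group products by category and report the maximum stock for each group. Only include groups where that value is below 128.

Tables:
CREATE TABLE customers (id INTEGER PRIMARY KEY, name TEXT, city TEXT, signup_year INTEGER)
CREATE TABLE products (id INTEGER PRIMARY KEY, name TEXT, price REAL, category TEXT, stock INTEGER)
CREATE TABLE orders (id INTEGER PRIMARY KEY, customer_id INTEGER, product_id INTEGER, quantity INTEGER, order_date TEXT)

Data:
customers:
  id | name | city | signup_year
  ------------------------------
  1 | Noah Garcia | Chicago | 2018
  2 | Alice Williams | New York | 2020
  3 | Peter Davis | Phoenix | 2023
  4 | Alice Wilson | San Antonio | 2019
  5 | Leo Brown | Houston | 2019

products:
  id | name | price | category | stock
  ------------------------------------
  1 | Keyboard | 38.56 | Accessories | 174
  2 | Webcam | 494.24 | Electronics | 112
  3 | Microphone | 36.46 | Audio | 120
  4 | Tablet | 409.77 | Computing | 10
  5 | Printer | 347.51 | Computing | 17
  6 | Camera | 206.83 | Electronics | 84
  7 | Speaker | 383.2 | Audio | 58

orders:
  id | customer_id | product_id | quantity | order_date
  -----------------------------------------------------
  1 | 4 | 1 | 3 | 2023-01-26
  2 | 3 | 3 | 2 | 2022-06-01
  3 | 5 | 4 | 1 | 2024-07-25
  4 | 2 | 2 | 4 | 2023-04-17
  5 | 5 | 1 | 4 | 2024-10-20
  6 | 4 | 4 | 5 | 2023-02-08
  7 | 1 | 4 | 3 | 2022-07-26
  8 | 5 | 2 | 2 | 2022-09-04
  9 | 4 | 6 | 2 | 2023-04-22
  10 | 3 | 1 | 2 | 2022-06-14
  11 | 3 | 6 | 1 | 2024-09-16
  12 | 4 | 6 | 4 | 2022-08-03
SELECT category, MAX(stock) AS max_stock FROM products GROUP BY category HAVING MAX(stock) < 128

Execution result:
category | max_stock
Audio | 120
Computing | 17
Electronics | 112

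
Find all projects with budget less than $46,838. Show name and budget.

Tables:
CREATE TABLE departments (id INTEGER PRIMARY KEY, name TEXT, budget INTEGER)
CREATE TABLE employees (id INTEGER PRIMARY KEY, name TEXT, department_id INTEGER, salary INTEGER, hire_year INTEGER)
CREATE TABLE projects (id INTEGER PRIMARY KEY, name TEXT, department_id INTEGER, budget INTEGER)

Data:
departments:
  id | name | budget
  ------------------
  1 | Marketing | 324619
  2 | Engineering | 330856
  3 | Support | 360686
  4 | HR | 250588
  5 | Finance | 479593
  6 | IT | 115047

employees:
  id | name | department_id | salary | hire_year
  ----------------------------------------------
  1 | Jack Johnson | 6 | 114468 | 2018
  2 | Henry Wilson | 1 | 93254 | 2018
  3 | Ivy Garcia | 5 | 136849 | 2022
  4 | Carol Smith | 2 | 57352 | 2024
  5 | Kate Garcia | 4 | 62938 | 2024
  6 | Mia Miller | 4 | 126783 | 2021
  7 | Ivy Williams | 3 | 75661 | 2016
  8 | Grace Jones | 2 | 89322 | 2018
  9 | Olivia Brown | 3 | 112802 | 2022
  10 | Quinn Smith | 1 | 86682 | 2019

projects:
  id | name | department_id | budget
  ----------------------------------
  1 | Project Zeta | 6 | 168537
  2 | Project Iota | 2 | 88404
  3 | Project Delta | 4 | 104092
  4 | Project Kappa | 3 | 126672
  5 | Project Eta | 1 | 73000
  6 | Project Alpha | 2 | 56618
SELECT name, budget FROM projects WHERE budget < 46838

Execution result:
(no rows)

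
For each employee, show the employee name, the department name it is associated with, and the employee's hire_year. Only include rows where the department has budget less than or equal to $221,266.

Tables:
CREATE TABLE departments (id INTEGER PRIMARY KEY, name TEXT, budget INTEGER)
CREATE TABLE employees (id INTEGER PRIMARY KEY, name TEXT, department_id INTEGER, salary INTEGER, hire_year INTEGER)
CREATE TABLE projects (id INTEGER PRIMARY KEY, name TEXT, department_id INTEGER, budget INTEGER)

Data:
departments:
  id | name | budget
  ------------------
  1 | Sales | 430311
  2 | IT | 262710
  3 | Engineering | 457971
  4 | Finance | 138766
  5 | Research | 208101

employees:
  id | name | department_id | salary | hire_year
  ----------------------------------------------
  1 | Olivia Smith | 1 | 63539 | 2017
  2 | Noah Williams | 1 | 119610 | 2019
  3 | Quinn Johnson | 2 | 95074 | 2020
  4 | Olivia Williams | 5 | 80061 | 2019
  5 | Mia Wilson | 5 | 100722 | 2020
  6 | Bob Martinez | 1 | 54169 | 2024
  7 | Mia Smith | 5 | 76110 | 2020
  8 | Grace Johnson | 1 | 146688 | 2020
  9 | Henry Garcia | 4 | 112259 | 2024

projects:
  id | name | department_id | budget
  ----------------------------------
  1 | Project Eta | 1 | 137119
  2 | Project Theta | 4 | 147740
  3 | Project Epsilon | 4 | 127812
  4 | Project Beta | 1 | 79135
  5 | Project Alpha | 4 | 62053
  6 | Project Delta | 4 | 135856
SELECT c.name, p.name AS department, c.hire_year FROM employees c JOIN departments p ON c.department_id = p.id WHERE p.budget <= 221266

Execution result:
name | department | hire_year
Olivia Williams | Research | 2019
Mia Wilson | Research | 2020
Mia Smith | Research | 2020
Henry Garcia | Finance | 2024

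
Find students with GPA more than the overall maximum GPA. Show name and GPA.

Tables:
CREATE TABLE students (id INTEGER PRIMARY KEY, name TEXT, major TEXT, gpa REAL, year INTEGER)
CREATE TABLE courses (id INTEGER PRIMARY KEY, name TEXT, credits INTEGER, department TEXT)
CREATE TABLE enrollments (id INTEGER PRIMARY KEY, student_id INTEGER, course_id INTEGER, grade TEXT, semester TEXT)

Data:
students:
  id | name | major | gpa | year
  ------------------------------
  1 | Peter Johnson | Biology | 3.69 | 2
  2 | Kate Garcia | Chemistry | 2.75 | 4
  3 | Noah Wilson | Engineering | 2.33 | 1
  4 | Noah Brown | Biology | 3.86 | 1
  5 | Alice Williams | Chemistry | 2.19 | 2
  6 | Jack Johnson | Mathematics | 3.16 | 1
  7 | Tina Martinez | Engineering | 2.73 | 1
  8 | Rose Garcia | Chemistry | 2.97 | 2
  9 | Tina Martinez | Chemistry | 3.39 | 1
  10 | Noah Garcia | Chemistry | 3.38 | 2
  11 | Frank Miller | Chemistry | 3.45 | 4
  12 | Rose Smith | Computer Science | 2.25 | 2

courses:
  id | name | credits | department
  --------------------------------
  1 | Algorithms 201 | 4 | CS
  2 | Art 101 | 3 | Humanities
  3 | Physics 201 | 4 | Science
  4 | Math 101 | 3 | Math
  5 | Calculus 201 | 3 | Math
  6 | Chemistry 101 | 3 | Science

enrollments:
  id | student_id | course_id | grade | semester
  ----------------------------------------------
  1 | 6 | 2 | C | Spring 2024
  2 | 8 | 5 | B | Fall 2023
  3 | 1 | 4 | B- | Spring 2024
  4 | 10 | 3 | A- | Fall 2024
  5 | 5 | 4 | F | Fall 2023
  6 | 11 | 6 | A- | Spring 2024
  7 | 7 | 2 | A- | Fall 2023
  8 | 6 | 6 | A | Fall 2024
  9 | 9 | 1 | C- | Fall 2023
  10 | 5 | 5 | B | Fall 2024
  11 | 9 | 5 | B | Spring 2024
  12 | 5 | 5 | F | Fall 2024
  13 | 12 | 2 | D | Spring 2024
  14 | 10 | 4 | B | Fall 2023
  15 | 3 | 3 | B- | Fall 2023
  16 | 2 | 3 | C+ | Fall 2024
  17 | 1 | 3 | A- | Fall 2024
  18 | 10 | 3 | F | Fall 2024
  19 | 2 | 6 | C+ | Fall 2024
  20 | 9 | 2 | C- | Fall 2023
SELECT name, gpa FROM students WHERE gpa > (SELECT MAX(gpa) FROM students)

Execution result:
(no rows)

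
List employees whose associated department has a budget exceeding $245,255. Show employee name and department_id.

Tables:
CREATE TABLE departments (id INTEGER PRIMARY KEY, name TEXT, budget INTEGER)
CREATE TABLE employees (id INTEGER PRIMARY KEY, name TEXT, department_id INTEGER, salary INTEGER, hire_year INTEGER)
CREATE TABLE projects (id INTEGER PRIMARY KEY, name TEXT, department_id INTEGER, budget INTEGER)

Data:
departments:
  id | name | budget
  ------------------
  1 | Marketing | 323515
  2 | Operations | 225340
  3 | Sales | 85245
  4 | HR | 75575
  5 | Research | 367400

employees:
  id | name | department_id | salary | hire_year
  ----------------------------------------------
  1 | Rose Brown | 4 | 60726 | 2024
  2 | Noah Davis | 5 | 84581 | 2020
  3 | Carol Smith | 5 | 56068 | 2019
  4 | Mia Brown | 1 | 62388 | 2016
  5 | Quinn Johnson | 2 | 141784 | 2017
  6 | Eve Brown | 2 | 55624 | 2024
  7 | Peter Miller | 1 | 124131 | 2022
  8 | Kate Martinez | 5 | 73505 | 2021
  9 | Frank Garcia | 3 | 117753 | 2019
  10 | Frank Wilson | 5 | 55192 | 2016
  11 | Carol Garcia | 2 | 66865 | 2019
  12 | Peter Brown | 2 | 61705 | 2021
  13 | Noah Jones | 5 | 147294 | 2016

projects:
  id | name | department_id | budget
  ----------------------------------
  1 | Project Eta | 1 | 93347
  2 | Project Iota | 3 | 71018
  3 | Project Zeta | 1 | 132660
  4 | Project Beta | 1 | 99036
SELECT name, department_id FROM employees WHERE department_id IN (SELECT id FROM departments WHERE budget > 245255)

Execution result:
name | department_id
Noah Davis | 5
Carol Smith | 5
Mia Brown | 1
Peter Miller | 1
Kate Martinez | 5
Frank Wilson | 5
Noah Jones | 5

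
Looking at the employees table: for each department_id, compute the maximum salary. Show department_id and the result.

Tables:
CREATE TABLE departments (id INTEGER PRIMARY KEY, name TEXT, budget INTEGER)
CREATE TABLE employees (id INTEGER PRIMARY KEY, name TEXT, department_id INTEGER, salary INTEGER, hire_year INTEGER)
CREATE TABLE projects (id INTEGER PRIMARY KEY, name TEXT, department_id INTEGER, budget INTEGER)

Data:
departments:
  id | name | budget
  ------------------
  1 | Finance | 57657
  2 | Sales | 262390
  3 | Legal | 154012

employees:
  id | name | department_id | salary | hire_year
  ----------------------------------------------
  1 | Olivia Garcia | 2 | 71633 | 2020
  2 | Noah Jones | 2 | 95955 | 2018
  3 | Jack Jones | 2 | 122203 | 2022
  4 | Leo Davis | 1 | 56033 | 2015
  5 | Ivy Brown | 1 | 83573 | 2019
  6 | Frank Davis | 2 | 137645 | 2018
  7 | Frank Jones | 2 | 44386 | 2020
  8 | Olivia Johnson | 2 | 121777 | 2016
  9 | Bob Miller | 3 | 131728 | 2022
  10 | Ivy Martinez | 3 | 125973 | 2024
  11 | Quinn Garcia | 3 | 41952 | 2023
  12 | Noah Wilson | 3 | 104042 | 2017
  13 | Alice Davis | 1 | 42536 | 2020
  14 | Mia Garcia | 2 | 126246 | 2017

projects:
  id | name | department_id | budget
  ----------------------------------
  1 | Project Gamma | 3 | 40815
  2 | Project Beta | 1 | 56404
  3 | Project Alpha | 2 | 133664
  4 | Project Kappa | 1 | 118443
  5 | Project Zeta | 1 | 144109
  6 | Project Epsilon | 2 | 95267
SELECT department_id, MAX(salary) AS max_salary FROM employees GROUP BY department_id

Execution result:
department_id | max_salary
1 | 83573
2 | 137645
3 | 131728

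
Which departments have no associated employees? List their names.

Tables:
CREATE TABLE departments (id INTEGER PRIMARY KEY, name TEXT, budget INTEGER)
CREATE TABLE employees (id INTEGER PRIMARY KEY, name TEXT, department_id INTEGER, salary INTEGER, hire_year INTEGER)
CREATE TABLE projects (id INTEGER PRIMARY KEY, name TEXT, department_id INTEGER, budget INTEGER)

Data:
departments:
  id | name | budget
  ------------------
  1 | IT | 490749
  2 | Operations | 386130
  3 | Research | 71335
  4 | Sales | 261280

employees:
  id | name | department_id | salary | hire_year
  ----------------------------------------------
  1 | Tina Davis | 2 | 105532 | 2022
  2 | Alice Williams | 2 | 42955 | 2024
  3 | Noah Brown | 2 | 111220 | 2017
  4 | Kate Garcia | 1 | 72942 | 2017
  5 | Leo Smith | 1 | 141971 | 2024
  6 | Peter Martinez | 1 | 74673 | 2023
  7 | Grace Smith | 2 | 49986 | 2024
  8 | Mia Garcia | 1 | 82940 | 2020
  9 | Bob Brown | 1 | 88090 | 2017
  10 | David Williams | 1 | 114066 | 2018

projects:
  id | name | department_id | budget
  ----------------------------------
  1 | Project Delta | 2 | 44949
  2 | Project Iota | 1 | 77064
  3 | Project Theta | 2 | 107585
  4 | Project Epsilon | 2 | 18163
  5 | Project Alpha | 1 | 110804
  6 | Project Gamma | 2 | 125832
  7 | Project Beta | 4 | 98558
SELECT p.name FROM departments p LEFT JOIN employees c ON c.department_id = p.id WHERE c.id IS NULL

Execution result:
name
Research
Sales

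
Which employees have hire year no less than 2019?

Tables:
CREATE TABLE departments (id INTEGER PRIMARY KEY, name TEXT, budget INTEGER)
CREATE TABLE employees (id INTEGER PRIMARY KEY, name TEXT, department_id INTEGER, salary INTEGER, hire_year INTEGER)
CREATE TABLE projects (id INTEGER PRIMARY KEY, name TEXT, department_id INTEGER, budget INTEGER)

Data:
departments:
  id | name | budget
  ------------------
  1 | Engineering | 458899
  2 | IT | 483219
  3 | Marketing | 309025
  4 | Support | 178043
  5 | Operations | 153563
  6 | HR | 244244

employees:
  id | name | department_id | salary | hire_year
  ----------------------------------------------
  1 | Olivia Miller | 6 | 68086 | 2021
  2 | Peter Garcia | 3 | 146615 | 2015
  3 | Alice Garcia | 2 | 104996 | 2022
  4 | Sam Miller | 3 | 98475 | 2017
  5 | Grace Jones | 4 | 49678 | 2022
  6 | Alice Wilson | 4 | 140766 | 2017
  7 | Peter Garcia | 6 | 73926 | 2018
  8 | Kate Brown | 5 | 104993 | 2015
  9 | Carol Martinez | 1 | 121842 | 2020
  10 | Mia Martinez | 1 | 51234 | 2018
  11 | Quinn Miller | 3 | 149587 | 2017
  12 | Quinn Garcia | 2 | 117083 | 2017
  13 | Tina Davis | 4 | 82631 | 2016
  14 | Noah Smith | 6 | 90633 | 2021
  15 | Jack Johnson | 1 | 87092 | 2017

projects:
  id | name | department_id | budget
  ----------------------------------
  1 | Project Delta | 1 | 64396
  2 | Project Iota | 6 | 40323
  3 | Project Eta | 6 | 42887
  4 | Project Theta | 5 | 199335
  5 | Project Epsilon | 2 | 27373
SELECT name, hire_year FROM employees WHERE hire_year >= 2019

Execution result:
name | hire_year
Olivia Miller | 2021
Alice Garcia | 2022
Grace Jones | 2022
Carol Martinez | 2020
Noah Smith | 2021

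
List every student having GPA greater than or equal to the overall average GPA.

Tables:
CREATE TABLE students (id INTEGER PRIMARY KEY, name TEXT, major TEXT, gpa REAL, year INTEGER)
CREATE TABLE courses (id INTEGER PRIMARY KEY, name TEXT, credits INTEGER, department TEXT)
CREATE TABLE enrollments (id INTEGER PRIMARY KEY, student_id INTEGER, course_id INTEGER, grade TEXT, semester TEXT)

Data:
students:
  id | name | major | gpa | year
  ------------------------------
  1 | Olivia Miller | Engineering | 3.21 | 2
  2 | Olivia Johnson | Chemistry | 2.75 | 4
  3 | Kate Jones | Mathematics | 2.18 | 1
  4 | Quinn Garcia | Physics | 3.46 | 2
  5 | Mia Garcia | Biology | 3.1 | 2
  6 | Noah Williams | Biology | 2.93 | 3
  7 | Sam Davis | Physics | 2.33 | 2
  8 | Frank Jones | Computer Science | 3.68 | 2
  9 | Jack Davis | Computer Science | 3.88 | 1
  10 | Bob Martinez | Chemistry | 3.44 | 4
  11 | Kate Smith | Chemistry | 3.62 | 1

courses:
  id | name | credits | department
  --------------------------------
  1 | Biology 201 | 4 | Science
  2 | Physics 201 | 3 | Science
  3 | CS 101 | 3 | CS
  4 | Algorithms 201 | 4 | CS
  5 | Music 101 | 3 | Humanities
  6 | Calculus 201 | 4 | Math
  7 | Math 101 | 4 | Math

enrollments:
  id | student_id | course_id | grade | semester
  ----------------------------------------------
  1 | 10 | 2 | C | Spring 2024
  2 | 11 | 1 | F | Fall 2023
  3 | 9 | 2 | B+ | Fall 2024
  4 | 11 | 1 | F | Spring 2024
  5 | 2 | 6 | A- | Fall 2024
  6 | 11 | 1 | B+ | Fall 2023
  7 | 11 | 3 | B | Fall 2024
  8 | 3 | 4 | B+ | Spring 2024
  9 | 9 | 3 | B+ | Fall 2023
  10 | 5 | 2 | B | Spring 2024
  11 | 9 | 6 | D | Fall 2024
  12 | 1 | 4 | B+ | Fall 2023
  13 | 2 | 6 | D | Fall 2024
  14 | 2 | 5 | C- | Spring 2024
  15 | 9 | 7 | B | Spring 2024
SELECT name, gpa FROM students WHERE gpa >= (SELECT AVG(gpa) FROM students)

Execution result:
name | gpa
Olivia Miller | 3.21
Quinn Garcia | 3.46
Frank Jones | 3.68
Jack Davis | 3.88
Bob Martinez | 3.44
Kate Smith | 3.62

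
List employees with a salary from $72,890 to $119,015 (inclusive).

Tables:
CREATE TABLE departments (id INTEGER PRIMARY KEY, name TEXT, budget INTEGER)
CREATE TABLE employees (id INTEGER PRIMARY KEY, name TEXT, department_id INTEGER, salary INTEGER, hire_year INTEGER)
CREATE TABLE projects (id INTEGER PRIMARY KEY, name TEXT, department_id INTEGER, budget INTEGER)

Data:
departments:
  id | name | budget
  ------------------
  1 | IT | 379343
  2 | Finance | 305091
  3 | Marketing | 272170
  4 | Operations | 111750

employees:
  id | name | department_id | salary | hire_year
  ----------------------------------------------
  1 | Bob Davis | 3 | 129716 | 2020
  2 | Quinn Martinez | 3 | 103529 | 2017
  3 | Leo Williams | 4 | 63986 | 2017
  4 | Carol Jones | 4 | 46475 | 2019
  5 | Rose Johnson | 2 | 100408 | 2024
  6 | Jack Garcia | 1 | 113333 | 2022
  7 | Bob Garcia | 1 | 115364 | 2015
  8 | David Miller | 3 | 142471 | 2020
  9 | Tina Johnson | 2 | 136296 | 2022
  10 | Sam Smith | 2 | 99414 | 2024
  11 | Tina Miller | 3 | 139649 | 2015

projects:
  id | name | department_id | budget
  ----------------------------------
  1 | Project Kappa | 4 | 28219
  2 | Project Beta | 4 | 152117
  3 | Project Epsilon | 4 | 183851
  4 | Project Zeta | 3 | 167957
SELECT name, salary FROM employees WHERE salary BETWEEN 72890 AND 119015

Execution result:
name | salary
Quinn Martinez | 103529
Rose Johnson | 100408
Jack Garcia | 113333
Bob Garcia | 115364
Sam Smith | 99414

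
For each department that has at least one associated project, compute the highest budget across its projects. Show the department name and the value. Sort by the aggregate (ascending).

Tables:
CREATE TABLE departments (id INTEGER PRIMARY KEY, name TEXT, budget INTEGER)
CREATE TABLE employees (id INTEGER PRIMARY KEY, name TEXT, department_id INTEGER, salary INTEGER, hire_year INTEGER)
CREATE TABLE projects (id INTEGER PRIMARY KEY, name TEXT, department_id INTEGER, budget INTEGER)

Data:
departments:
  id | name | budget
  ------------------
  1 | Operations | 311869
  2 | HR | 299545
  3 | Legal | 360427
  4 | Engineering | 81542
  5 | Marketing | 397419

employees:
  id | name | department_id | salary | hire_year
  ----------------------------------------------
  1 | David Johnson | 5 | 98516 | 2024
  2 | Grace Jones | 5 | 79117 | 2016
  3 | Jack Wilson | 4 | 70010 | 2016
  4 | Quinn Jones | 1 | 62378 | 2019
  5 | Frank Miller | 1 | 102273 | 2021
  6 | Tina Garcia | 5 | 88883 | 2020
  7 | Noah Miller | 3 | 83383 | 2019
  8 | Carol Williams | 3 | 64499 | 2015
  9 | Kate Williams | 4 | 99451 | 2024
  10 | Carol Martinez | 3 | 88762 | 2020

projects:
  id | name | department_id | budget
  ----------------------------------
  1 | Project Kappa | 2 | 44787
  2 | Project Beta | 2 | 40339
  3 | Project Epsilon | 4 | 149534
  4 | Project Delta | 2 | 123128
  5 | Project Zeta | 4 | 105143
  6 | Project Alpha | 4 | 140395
SELECT p.name, MAX(c.budget) AS max_budget FROM projects c JOIN departments p ON c.department_id = p.id GROUP BY p.id, p.name ORDER BY max_budget ASC

Execution result:
name | max_budget
HR | 123128
Engineering | 149534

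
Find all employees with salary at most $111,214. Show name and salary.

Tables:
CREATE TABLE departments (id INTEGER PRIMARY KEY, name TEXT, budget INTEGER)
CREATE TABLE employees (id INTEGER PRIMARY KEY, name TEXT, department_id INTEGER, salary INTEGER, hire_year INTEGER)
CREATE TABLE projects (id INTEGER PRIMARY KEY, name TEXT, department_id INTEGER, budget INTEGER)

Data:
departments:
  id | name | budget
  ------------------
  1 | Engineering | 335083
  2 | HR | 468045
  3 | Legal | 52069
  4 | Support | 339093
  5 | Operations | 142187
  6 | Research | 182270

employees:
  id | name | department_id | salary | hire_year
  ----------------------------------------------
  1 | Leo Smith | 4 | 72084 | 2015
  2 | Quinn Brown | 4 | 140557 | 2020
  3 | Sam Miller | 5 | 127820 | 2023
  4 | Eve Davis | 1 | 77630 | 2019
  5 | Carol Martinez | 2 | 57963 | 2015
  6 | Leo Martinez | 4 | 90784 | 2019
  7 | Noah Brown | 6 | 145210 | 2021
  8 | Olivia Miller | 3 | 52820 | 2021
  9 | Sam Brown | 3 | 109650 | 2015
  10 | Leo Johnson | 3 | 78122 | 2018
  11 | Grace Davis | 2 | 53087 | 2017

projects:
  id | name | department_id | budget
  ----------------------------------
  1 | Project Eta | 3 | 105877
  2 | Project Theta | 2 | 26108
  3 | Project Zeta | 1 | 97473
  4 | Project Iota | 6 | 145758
SELECT name, salary FROM employees WHERE salary <= 111214

Execution result:
name | salary
Leo Smith | 72084
Eve Davis | 77630
Carol Martinez | 57963
Leo Martinez | 90784
Olivia Miller | 52820
Sam Brown | 109650
Leo Johnson | 78122
Grace Davis | 53087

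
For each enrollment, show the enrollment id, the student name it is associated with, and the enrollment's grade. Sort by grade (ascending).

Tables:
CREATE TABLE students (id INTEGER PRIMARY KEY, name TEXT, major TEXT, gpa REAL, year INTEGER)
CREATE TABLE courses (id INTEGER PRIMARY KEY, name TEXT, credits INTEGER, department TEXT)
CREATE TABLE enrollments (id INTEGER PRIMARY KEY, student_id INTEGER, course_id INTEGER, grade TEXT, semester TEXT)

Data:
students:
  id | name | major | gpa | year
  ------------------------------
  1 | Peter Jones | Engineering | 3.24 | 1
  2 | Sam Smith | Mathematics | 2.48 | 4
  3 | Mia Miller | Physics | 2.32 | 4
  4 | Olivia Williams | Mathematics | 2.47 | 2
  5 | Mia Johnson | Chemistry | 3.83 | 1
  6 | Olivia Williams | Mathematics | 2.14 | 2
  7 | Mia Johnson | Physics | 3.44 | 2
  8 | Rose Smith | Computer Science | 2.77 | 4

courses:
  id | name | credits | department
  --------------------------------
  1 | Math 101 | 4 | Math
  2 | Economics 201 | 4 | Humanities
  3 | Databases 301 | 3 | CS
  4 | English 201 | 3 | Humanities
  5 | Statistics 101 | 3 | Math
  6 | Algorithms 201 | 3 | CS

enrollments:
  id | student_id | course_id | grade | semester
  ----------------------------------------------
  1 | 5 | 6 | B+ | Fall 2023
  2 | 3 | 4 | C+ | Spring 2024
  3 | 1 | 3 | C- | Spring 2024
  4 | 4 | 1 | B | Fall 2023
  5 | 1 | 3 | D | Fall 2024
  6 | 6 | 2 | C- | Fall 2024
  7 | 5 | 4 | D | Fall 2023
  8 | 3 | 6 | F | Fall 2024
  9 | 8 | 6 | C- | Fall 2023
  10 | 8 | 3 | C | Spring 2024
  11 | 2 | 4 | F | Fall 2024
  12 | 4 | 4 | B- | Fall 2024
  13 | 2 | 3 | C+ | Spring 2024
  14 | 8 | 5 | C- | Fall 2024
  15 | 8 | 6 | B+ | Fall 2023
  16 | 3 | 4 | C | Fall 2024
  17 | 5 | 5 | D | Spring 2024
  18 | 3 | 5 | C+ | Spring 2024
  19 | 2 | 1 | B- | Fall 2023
SELECT c.id, p.name AS student, c.grade FROM enrollments c JOIN students p ON c.student_id = p.id ORDER BY c.grade ASC

Execution result:
id | student | grade
4 | Olivia Williams | B
1 | Mia Johnson | B+
15 | Rose Smith | B+
12 | Olivia Williams | B-
19 | Sam Smith | B-
10 | Rose Smith | C
16 | Mia Miller | C
2 | Mia Miller | C+
13 | Sam Smith | C+
18 | Mia Miller | C+
3 | Peter Jones | C-
6 | Olivia Williams | C-
9 | Rose Smith | C-
14 | Rose Smith | C-
5 | Peter Jones | D
7 | Mia Johnson | D
17 | Mia Johnson | D
8 | Mia Miller | F
11 | Sam Smith | F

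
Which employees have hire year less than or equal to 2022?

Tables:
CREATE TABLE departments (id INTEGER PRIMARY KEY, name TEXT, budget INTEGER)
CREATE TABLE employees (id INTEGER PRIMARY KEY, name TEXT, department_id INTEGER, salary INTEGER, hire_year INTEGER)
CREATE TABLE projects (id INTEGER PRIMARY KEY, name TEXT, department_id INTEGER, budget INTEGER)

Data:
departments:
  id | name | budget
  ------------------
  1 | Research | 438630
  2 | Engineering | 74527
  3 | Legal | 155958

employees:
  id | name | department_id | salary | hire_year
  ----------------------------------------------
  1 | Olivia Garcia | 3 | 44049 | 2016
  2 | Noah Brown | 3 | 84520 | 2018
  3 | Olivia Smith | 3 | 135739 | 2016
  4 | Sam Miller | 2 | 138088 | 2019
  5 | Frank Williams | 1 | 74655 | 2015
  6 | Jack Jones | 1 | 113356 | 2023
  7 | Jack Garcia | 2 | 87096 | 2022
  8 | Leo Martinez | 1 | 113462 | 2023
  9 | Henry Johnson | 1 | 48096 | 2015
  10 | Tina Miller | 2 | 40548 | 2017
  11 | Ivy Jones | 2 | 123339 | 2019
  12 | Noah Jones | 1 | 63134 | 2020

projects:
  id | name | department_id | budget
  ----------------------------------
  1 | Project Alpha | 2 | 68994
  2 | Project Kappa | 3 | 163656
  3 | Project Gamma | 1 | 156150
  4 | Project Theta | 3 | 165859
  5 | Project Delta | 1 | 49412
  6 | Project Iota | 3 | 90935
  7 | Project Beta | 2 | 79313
SELECT name, hire_year FROM employees WHERE hire_year <= 2022

Execution result:
name | hire_year
Olivia Garcia | 2016
Noah Brown | 2018
Olivia Smith | 2016
Sam Miller | 2019
Frank Williams | 2015
Jack Garcia | 2022
Henry Johnson | 2015
Tina Miller | 2017
Ivy Jones | 2019
Noah Jones | 2020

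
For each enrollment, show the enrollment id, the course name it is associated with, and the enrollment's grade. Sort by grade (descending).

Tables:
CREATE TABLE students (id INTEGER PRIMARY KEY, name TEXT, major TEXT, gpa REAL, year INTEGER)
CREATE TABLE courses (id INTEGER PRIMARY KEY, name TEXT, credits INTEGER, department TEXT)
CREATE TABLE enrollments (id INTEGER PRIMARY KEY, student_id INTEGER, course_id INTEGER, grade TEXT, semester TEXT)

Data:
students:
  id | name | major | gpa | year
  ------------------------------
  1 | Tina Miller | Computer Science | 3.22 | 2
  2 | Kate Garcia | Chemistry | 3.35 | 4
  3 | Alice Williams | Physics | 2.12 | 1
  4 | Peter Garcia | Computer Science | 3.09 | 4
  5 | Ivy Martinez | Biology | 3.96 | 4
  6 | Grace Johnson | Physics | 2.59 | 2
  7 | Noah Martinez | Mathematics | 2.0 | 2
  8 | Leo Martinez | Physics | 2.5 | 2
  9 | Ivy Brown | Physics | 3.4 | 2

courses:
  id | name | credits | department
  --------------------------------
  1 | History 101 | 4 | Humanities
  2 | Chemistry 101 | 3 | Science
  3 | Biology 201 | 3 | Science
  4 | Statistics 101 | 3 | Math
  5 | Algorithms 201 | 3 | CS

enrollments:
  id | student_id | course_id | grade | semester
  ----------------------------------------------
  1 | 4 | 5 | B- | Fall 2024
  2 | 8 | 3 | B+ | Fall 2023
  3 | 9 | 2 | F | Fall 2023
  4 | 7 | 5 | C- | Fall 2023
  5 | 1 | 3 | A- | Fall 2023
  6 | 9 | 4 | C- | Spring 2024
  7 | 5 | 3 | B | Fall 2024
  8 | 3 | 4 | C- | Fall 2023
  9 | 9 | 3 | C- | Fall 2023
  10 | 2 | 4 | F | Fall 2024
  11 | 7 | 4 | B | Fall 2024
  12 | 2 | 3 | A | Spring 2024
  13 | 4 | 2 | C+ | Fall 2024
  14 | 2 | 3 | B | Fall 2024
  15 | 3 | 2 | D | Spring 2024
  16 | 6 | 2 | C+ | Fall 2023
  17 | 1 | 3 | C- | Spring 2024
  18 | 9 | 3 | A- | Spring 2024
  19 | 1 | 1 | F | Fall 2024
SELECT c.id, p.name AS course, c.grade FROM enrollments c JOIN courses p ON c.course_id = p.id ORDER BY c.grade DESC

Execution result:
id | course | grade
3 | Chemistry 101 | F
10 | Statistics 101 | F
19 | History 101 | F
15 | Chemistry 101 | D
4 | Algorithms 201 | C-
6 | Statistics 101 | C-
8 | Statistics 101 | C-
9 | Biology 201 | C-
17 | Biology 201 | C-
13 | Chemistry 101 | C+
16 | Chemistry 101 | C+
1 | Algorithms 201 | B-
2 | Biology 201 | B+
7 | Biology 201 | B
11 | Statistics 101 | B
14 | Biology 201 | B
5 | Biology 201 | A-
18 | Biology 201 | A-
12 | Biology 201 | A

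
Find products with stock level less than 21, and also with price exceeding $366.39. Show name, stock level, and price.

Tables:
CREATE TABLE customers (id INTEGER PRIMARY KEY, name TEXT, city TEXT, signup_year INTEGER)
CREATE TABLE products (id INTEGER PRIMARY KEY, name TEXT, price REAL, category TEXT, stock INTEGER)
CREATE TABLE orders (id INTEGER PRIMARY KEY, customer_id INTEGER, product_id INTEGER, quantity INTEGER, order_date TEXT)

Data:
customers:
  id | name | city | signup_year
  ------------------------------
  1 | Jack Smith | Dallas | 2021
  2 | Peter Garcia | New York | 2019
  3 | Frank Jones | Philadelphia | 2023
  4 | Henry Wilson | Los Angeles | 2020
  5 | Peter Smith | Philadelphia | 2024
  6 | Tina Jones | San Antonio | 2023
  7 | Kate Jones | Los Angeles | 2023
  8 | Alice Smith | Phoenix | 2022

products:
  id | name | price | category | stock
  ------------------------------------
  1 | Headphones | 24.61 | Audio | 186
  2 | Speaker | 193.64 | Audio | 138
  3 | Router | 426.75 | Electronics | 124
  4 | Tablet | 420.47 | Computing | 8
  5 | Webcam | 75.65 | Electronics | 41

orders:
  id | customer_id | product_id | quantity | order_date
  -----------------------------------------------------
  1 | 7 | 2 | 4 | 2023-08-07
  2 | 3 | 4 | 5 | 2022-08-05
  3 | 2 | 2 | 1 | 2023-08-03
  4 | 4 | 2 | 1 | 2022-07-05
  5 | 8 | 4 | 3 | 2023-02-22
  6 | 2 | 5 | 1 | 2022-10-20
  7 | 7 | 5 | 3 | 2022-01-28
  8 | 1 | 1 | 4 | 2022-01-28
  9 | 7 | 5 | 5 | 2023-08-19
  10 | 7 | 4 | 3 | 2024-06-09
SELECT name, stock, price FROM products WHERE stock < 21 AND price > 366.39

Execution result:
name | stock | price
Tablet | 8 | 420.47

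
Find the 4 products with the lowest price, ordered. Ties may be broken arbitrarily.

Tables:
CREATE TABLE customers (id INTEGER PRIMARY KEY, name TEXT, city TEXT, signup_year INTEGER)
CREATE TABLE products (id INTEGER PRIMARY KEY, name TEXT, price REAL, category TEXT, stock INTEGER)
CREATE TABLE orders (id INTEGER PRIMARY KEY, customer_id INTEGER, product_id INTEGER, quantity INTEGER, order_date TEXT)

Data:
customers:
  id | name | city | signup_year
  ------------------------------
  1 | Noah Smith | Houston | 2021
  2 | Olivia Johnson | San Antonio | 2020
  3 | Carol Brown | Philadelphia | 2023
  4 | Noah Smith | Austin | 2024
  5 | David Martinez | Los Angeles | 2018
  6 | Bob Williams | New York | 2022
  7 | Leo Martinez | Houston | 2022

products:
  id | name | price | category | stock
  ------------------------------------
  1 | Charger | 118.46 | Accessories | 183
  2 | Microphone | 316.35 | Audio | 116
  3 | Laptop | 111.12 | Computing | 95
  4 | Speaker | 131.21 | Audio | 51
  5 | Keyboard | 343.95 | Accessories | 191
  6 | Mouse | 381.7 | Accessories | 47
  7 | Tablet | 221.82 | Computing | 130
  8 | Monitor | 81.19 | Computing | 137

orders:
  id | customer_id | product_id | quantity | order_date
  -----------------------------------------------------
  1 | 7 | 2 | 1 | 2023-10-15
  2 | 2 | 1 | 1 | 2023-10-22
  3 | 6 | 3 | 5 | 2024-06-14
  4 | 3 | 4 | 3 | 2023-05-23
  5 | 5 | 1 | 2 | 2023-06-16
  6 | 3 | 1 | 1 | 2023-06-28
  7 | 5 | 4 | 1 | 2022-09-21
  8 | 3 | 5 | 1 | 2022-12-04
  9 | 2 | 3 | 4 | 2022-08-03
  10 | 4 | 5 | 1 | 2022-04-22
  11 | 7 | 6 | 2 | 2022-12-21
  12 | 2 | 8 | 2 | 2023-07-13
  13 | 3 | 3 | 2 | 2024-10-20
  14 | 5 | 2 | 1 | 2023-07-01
SELECT name, price FROM products ORDER BY price ASC LIMIT 4

Execution result:
name | price
Monitor | 81.19
Laptop | 111.12
Charger | 118.46
Speaker | 131.21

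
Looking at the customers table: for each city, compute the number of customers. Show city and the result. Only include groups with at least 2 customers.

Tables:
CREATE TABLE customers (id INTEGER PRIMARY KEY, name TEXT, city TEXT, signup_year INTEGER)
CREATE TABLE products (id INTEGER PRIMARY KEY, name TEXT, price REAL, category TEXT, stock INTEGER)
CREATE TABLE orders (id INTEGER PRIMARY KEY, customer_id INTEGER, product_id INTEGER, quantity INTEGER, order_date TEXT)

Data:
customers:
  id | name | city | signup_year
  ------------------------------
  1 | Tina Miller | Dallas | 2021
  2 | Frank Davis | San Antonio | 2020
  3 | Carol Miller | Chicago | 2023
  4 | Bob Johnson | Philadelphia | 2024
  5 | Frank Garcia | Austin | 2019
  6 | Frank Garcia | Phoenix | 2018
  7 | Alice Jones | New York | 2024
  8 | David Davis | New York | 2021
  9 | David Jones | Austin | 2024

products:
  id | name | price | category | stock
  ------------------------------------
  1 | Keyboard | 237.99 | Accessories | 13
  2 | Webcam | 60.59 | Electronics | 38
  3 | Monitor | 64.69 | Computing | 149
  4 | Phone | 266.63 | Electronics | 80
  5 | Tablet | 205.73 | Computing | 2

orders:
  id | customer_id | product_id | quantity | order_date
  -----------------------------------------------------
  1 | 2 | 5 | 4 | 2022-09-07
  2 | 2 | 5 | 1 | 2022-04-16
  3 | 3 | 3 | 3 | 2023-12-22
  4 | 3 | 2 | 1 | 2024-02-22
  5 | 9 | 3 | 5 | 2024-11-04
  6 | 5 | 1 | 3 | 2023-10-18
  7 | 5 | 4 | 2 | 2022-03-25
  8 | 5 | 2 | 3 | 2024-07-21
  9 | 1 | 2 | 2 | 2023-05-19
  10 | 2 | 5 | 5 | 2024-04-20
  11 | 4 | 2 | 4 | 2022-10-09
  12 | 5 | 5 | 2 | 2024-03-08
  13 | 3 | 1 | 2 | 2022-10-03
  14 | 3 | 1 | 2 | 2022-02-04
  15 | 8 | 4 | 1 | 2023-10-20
SELECT city, COUNT(*) AS n FROM customers GROUP BY city HAVING COUNT(*) >= 2

Execution result:
city | n
Austin | 2
New York | 2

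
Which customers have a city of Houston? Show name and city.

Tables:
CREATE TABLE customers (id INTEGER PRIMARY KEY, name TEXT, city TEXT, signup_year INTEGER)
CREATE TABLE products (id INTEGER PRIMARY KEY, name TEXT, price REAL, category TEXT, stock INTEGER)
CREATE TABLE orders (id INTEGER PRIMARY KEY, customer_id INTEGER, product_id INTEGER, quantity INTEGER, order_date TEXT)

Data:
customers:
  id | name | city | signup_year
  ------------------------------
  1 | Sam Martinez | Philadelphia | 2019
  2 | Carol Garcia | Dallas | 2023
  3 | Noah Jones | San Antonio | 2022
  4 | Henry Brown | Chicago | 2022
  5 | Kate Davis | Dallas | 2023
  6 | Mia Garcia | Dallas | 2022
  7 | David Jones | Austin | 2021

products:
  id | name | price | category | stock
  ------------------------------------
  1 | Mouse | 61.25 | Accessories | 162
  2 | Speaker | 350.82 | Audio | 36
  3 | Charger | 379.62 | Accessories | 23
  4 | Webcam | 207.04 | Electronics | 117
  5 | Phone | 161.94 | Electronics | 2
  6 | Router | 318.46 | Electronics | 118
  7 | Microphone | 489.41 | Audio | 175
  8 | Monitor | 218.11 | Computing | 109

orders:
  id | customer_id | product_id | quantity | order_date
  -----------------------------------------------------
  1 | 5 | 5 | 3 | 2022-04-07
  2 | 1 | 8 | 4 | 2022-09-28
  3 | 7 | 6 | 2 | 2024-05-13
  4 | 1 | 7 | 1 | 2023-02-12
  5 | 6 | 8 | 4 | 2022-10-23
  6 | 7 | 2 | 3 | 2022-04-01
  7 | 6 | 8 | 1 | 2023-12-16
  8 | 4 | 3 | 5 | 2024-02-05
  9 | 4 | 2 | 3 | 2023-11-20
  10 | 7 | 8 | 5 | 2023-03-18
SELECT name, city FROM customers WHERE city = 'Houston'

Execution result:
(no rows)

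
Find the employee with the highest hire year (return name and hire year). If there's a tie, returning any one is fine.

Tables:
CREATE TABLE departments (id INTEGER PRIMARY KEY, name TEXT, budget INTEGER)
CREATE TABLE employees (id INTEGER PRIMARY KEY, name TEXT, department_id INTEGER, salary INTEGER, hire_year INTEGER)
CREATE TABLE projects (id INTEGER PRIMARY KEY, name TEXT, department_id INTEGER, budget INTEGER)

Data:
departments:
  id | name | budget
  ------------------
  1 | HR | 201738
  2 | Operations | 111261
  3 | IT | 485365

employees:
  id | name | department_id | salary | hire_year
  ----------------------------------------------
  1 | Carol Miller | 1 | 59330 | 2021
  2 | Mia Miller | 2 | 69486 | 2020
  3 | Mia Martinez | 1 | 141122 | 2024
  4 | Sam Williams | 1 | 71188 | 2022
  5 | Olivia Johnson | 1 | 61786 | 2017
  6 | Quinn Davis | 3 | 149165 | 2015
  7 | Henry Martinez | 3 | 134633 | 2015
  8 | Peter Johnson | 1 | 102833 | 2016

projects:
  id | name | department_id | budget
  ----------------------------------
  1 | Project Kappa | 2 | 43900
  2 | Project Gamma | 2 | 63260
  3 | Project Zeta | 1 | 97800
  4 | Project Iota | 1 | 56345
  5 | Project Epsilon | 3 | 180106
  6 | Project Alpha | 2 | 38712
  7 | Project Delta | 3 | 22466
SELECT name, hire_year FROM employees ORDER BY hire_year DESC LIMIT 1

Execution result:
name | hire_year
Mia Martinez | 2024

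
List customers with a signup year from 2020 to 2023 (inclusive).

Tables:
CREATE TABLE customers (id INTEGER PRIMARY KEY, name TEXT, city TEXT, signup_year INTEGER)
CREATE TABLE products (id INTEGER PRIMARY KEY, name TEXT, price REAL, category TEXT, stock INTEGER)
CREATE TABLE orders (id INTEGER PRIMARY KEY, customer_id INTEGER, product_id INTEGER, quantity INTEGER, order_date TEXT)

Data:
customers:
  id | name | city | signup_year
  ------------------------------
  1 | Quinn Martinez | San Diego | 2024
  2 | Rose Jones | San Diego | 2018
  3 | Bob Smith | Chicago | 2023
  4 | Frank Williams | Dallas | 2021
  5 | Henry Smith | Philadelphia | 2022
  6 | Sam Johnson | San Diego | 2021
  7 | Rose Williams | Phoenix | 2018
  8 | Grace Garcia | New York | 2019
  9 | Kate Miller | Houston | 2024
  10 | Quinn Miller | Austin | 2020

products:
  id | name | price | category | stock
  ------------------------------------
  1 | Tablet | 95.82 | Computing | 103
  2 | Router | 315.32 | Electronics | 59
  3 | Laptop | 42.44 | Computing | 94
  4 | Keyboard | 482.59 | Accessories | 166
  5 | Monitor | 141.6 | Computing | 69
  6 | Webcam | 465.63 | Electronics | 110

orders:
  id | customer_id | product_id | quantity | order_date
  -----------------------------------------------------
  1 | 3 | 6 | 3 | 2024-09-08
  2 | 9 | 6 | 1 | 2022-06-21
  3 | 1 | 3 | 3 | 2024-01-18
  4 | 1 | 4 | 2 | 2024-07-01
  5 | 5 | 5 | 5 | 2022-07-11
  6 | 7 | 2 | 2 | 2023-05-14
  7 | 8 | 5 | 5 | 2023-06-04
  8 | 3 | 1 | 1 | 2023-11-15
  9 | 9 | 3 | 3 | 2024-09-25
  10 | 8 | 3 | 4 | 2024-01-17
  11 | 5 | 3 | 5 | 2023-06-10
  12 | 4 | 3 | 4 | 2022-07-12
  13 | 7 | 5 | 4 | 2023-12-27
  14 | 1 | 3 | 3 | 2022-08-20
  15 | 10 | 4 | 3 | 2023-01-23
SELECT name, signup_year FROM customers WHERE signup_year BETWEEN 2020 AND 2023

Execution result:
name | signup_year
Bob Smith | 2023
Frank Williams | 2021
Henry Smith | 2022
Sam Johnson | 2021
Quinn Miller | 2020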